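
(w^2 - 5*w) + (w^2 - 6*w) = 2*w^2 - 11*w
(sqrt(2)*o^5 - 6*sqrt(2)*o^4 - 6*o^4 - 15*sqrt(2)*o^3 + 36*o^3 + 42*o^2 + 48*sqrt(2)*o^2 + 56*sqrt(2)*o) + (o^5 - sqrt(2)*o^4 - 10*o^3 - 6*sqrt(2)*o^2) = o^5 + sqrt(2)*o^5 - 7*sqrt(2)*o^4 - 6*o^4 - 15*sqrt(2)*o^3 + 26*o^3 + 42*o^2 + 42*sqrt(2)*o^2 + 56*sqrt(2)*o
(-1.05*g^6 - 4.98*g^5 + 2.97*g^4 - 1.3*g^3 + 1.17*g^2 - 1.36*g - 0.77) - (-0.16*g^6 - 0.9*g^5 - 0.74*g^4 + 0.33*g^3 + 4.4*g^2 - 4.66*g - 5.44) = -0.89*g^6 - 4.08*g^5 + 3.71*g^4 - 1.63*g^3 - 3.23*g^2 + 3.3*g + 4.67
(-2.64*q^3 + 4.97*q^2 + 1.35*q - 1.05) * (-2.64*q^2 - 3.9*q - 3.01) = 6.9696*q^5 - 2.8248*q^4 - 15.0006*q^3 - 17.4527*q^2 + 0.0314999999999994*q + 3.1605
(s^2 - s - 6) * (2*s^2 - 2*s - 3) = 2*s^4 - 4*s^3 - 13*s^2 + 15*s + 18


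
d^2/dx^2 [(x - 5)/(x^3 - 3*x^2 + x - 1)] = 2*((x - 5)*(3*x^2 - 6*x + 1)^2 + (-3*x^2 + 6*x - 3*(x - 5)*(x - 1) - 1)*(x^3 - 3*x^2 + x - 1))/(x^3 - 3*x^2 + x - 1)^3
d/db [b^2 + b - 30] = 2*b + 1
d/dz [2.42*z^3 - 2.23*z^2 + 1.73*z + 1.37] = 7.26*z^2 - 4.46*z + 1.73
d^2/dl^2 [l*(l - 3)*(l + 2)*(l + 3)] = 12*l^2 + 12*l - 18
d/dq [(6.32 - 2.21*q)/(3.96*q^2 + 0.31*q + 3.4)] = (8.7516*q^2 - 50.0544*q - 9.4732)/(15.6816*q^4 + 2.4552*q^3 + 27.0241*q^2 + 2.108*q + 11.56)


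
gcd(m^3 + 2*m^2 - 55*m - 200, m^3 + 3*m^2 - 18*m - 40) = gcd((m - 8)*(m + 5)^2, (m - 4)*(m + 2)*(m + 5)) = m + 5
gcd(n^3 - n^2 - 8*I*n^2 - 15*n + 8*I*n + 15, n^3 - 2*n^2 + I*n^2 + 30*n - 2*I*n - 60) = n - 5*I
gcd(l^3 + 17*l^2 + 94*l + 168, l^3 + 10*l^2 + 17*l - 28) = l^2 + 11*l + 28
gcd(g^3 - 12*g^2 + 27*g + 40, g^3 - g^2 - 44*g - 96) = g - 8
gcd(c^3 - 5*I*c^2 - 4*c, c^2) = c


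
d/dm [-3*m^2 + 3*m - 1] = 3 - 6*m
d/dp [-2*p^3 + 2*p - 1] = 2 - 6*p^2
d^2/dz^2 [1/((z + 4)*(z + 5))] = 2*((z + 4)^2 + (z + 4)*(z + 5) + (z + 5)^2)/((z + 4)^3*(z + 5)^3)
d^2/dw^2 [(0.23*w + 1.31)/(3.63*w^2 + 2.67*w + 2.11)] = ((0.23*w + 1.31)*(7.26*w + 2.67)*(14.52*w + 5.34) - (5.0094*w + 10.7388)*(3.63*w^2 + 2.67*w + 2.11))/(3.63*w^2 + 2.67*w + 2.11)^3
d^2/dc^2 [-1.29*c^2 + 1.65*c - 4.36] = -2.58000000000000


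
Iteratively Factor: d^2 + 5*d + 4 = (d + 4)*(d + 1)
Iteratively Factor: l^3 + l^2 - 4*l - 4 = (l + 2)*(l^2 - l - 2) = (l + 1)*(l + 2)*(l - 2)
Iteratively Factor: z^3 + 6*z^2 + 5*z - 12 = (z + 3)*(z^2 + 3*z - 4) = (z - 1)*(z + 3)*(z + 4)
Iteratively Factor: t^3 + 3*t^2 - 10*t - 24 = (t + 4)*(t^2 - t - 6) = (t - 3)*(t + 4)*(t + 2)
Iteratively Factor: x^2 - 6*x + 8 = (x - 2)*(x - 4)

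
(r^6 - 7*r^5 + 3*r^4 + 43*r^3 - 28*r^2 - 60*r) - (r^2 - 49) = r^6 - 7*r^5 + 3*r^4 + 43*r^3 - 29*r^2 - 60*r + 49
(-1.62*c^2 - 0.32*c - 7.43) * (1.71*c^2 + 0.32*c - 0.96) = -2.7702*c^4 - 1.0656*c^3 - 11.2525*c^2 - 2.0704*c + 7.1328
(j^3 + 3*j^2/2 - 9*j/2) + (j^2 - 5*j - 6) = j^3 + 5*j^2/2 - 19*j/2 - 6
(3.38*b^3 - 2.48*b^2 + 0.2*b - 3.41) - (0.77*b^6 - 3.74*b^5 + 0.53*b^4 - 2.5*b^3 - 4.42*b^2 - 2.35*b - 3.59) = -0.77*b^6 + 3.74*b^5 - 0.53*b^4 + 5.88*b^3 + 1.94*b^2 + 2.55*b + 0.18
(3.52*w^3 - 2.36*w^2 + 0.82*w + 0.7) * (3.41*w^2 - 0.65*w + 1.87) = 12.0032*w^5 - 10.3356*w^4 + 10.9126*w^3 - 2.5592*w^2 + 1.0784*w + 1.309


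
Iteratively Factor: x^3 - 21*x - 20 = (x + 1)*(x^2 - x - 20) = (x + 1)*(x + 4)*(x - 5)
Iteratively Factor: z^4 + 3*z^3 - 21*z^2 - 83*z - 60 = (z + 1)*(z^3 + 2*z^2 - 23*z - 60) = (z + 1)*(z + 3)*(z^2 - z - 20) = (z + 1)*(z + 3)*(z + 4)*(z - 5)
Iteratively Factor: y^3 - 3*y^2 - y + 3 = (y - 1)*(y^2 - 2*y - 3) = (y - 1)*(y + 1)*(y - 3)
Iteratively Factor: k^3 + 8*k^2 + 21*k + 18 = (k + 2)*(k^2 + 6*k + 9) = (k + 2)*(k + 3)*(k + 3)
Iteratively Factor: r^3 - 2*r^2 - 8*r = (r + 2)*(r^2 - 4*r) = r*(r + 2)*(r - 4)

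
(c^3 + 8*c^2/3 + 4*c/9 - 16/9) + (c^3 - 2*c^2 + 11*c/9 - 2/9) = 2*c^3 + 2*c^2/3 + 5*c/3 - 2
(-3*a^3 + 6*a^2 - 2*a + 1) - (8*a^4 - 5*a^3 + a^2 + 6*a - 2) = -8*a^4 + 2*a^3 + 5*a^2 - 8*a + 3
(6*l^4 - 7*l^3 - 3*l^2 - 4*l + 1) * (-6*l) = -36*l^5 + 42*l^4 + 18*l^3 + 24*l^2 - 6*l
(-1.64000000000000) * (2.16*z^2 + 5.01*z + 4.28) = -3.5424*z^2 - 8.2164*z - 7.0192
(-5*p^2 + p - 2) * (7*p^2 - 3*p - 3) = -35*p^4 + 22*p^3 - 2*p^2 + 3*p + 6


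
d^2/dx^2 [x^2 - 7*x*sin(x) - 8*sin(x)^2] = 7*x*sin(x) + 32*sin(x)^2 - 14*cos(x) - 14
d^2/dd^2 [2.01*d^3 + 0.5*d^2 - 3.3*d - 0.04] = 12.06*d + 1.0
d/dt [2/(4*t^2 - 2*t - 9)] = 4*(1 - 4*t)/(-4*t^2 + 2*t + 9)^2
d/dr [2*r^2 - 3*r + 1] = 4*r - 3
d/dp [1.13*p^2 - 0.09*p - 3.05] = 2.26*p - 0.09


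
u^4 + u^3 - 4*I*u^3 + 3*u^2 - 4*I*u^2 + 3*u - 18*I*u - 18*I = (u + 1)*(u - 3*I)^2*(u + 2*I)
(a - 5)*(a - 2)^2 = a^3 - 9*a^2 + 24*a - 20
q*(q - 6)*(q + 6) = q^3 - 36*q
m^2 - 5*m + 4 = (m - 4)*(m - 1)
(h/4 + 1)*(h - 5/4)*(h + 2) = h^3/4 + 19*h^2/16 + h/8 - 5/2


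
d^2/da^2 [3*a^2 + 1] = 6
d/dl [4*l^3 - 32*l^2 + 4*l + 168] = 12*l^2 - 64*l + 4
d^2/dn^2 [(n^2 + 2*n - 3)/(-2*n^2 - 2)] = 2*(-n^3 + 6*n^2 + 3*n - 2)/(n^6 + 3*n^4 + 3*n^2 + 1)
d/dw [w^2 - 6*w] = 2*w - 6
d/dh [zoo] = 0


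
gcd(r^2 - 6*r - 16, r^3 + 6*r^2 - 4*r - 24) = r + 2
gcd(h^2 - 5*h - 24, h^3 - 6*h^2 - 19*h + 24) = h^2 - 5*h - 24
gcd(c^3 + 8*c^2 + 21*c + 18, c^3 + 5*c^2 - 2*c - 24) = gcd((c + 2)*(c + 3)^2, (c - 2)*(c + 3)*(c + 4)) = c + 3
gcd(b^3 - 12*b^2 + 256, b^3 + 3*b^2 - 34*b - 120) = b + 4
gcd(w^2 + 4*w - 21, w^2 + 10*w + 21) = w + 7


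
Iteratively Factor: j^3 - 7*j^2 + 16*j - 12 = (j - 2)*(j^2 - 5*j + 6) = (j - 3)*(j - 2)*(j - 2)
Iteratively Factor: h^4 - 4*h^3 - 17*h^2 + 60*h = (h - 5)*(h^3 + h^2 - 12*h) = (h - 5)*(h + 4)*(h^2 - 3*h) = h*(h - 5)*(h + 4)*(h - 3)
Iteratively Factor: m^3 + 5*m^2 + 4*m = (m + 4)*(m^2 + m) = m*(m + 4)*(m + 1)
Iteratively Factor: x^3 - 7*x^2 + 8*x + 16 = (x + 1)*(x^2 - 8*x + 16) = (x - 4)*(x + 1)*(x - 4)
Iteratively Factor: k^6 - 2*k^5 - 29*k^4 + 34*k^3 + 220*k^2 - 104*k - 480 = (k - 2)*(k^5 - 29*k^3 - 24*k^2 + 172*k + 240) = (k - 2)*(k + 4)*(k^4 - 4*k^3 - 13*k^2 + 28*k + 60) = (k - 5)*(k - 2)*(k + 4)*(k^3 + k^2 - 8*k - 12) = (k - 5)*(k - 2)*(k + 2)*(k + 4)*(k^2 - k - 6) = (k - 5)*(k - 3)*(k - 2)*(k + 2)*(k + 4)*(k + 2)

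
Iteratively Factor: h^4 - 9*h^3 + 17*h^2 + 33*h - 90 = (h + 2)*(h^3 - 11*h^2 + 39*h - 45) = (h - 3)*(h + 2)*(h^2 - 8*h + 15) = (h - 3)^2*(h + 2)*(h - 5)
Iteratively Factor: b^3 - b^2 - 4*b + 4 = (b + 2)*(b^2 - 3*b + 2) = (b - 2)*(b + 2)*(b - 1)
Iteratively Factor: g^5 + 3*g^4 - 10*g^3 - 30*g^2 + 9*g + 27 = (g - 1)*(g^4 + 4*g^3 - 6*g^2 - 36*g - 27) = (g - 1)*(g + 3)*(g^3 + g^2 - 9*g - 9) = (g - 3)*(g - 1)*(g + 3)*(g^2 + 4*g + 3) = (g - 3)*(g - 1)*(g + 3)^2*(g + 1)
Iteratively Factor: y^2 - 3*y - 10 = (y + 2)*(y - 5)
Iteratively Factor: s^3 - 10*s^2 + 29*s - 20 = (s - 5)*(s^2 - 5*s + 4) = (s - 5)*(s - 1)*(s - 4)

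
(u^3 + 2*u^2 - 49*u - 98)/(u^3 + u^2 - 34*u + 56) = (u^2 - 5*u - 14)/(u^2 - 6*u + 8)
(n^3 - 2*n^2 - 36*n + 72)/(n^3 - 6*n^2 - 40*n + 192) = (n^2 - 8*n + 12)/(n^2 - 12*n + 32)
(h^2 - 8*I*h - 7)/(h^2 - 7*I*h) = (h - I)/h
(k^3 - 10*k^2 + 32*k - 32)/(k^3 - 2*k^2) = 1 - 8/k + 16/k^2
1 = 1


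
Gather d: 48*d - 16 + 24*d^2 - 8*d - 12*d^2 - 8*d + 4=12*d^2 + 32*d - 12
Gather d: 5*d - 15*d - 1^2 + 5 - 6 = -10*d - 2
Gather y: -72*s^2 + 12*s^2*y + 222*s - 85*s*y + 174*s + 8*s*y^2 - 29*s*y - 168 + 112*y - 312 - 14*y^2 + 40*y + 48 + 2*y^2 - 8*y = -72*s^2 + 396*s + y^2*(8*s - 12) + y*(12*s^2 - 114*s + 144) - 432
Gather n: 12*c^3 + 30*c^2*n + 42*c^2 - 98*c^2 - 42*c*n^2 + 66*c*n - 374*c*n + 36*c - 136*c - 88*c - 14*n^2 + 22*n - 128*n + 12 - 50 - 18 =12*c^3 - 56*c^2 - 188*c + n^2*(-42*c - 14) + n*(30*c^2 - 308*c - 106) - 56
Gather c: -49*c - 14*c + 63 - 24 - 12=27 - 63*c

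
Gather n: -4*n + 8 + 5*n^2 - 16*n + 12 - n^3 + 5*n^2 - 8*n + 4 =-n^3 + 10*n^2 - 28*n + 24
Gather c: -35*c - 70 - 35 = -35*c - 105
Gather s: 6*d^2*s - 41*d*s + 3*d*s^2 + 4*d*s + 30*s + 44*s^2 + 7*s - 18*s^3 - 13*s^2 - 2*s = -18*s^3 + s^2*(3*d + 31) + s*(6*d^2 - 37*d + 35)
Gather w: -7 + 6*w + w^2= w^2 + 6*w - 7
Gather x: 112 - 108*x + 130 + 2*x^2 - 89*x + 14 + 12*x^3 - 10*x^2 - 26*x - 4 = 12*x^3 - 8*x^2 - 223*x + 252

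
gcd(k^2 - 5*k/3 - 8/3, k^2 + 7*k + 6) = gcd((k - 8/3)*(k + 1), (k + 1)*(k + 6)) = k + 1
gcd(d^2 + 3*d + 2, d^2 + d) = d + 1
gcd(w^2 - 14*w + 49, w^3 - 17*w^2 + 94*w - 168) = w - 7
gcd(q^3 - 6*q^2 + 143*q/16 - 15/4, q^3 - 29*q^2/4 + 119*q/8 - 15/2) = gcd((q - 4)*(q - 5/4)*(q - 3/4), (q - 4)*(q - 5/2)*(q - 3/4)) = q^2 - 19*q/4 + 3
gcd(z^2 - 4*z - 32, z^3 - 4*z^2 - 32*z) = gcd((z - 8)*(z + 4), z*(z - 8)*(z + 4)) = z^2 - 4*z - 32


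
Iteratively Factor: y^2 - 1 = (y + 1)*(y - 1)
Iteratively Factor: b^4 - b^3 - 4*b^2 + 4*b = (b + 2)*(b^3 - 3*b^2 + 2*b) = (b - 2)*(b + 2)*(b^2 - b) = (b - 2)*(b - 1)*(b + 2)*(b)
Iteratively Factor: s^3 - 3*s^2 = (s)*(s^2 - 3*s) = s^2*(s - 3)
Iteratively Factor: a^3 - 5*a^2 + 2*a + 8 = (a + 1)*(a^2 - 6*a + 8) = (a - 4)*(a + 1)*(a - 2)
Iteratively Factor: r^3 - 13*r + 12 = (r + 4)*(r^2 - 4*r + 3) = (r - 1)*(r + 4)*(r - 3)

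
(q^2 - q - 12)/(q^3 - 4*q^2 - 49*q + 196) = (q + 3)/(q^2 - 49)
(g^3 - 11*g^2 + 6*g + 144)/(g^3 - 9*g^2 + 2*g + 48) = (g^2 - 3*g - 18)/(g^2 - g - 6)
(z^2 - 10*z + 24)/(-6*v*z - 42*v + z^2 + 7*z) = (-z^2 + 10*z - 24)/(6*v*z + 42*v - z^2 - 7*z)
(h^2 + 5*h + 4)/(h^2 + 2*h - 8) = (h + 1)/(h - 2)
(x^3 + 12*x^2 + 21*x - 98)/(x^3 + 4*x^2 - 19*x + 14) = (x + 7)/(x - 1)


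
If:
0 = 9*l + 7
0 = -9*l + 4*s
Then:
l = -7/9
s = -7/4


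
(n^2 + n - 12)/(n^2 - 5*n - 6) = (-n^2 - n + 12)/(-n^2 + 5*n + 6)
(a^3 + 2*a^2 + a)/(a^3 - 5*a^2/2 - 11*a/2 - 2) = 2*a*(a + 1)/(2*a^2 - 7*a - 4)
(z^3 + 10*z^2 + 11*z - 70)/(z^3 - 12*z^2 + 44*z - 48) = (z^2 + 12*z + 35)/(z^2 - 10*z + 24)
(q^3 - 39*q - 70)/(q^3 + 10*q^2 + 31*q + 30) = (q - 7)/(q + 3)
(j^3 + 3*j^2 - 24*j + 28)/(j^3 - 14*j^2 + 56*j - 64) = (j^2 + 5*j - 14)/(j^2 - 12*j + 32)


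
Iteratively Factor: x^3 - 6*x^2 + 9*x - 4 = (x - 1)*(x^2 - 5*x + 4) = (x - 4)*(x - 1)*(x - 1)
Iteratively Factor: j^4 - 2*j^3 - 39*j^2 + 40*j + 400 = (j + 4)*(j^3 - 6*j^2 - 15*j + 100) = (j - 5)*(j + 4)*(j^2 - j - 20) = (j - 5)^2*(j + 4)*(j + 4)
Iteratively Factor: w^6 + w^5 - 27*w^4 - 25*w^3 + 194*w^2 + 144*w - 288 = (w + 2)*(w^5 - w^4 - 25*w^3 + 25*w^2 + 144*w - 144) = (w + 2)*(w + 3)*(w^4 - 4*w^3 - 13*w^2 + 64*w - 48) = (w - 4)*(w + 2)*(w + 3)*(w^3 - 13*w + 12) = (w - 4)*(w + 2)*(w + 3)*(w + 4)*(w^2 - 4*w + 3) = (w - 4)*(w - 1)*(w + 2)*(w + 3)*(w + 4)*(w - 3)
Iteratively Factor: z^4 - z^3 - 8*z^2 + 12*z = (z)*(z^3 - z^2 - 8*z + 12) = z*(z + 3)*(z^2 - 4*z + 4) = z*(z - 2)*(z + 3)*(z - 2)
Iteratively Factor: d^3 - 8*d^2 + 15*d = (d)*(d^2 - 8*d + 15) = d*(d - 5)*(d - 3)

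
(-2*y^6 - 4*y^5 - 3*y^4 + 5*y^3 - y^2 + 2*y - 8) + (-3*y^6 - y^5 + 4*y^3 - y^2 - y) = -5*y^6 - 5*y^5 - 3*y^4 + 9*y^3 - 2*y^2 + y - 8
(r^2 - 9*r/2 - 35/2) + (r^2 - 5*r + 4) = 2*r^2 - 19*r/2 - 27/2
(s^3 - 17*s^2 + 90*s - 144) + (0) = s^3 - 17*s^2 + 90*s - 144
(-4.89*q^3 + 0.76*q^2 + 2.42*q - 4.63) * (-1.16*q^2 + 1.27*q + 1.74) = 5.6724*q^5 - 7.0919*q^4 - 10.3506*q^3 + 9.7666*q^2 - 1.6693*q - 8.0562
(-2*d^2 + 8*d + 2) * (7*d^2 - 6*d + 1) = -14*d^4 + 68*d^3 - 36*d^2 - 4*d + 2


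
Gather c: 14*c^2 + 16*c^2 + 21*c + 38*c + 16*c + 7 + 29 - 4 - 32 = 30*c^2 + 75*c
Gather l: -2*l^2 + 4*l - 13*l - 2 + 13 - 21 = -2*l^2 - 9*l - 10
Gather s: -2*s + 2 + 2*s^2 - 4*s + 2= 2*s^2 - 6*s + 4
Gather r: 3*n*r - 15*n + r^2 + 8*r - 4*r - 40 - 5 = -15*n + r^2 + r*(3*n + 4) - 45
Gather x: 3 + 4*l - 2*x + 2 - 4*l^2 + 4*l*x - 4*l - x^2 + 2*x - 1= -4*l^2 + 4*l*x - x^2 + 4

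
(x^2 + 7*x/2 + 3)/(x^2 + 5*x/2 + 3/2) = (x + 2)/(x + 1)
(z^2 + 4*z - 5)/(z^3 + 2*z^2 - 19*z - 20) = (z - 1)/(z^2 - 3*z - 4)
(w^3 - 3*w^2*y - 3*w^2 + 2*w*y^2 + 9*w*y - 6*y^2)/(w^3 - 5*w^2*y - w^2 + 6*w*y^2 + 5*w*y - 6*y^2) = (-w^2 + w*y + 3*w - 3*y)/(-w^2 + 3*w*y + w - 3*y)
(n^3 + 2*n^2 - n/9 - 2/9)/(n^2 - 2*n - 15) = (-9*n^3 - 18*n^2 + n + 2)/(9*(-n^2 + 2*n + 15))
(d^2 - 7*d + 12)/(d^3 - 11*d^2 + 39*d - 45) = (d - 4)/(d^2 - 8*d + 15)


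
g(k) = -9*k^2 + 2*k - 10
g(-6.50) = -403.25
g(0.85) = -14.80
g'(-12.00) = 218.00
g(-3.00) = -97.00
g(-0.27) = -11.20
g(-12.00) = -1330.00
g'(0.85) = -13.30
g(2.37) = -55.81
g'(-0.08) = 3.44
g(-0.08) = -10.22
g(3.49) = -112.64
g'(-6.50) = 119.00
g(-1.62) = -36.86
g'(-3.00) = 56.00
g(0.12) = -9.89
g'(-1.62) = 31.16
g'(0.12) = -0.16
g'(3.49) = -60.82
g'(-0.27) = 6.86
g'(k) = 2 - 18*k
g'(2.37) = -40.66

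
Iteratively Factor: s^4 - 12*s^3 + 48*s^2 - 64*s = (s - 4)*(s^3 - 8*s^2 + 16*s) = (s - 4)^2*(s^2 - 4*s) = s*(s - 4)^2*(s - 4)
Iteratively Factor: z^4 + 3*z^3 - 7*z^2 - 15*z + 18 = (z + 3)*(z^3 - 7*z + 6) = (z - 2)*(z + 3)*(z^2 + 2*z - 3) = (z - 2)*(z + 3)^2*(z - 1)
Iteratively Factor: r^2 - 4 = (r - 2)*(r + 2)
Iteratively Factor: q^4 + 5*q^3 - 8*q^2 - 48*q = (q + 4)*(q^3 + q^2 - 12*q) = q*(q + 4)*(q^2 + q - 12) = q*(q - 3)*(q + 4)*(q + 4)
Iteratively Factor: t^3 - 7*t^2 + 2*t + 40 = (t + 2)*(t^2 - 9*t + 20) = (t - 4)*(t + 2)*(t - 5)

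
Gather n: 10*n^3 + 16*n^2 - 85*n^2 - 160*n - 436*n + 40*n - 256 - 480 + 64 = 10*n^3 - 69*n^2 - 556*n - 672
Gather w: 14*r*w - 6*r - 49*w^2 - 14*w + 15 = -6*r - 49*w^2 + w*(14*r - 14) + 15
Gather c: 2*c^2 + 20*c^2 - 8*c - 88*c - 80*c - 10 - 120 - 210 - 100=22*c^2 - 176*c - 440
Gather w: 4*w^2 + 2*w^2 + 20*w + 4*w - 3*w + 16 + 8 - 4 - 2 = 6*w^2 + 21*w + 18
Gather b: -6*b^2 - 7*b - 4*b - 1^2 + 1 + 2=-6*b^2 - 11*b + 2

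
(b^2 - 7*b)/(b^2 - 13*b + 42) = b/(b - 6)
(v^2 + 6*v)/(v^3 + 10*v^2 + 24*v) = 1/(v + 4)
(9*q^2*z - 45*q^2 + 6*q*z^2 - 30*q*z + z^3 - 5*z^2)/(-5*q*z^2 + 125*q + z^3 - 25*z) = (9*q^2 + 6*q*z + z^2)/(-5*q*z - 25*q + z^2 + 5*z)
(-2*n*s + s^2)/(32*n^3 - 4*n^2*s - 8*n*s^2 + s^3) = s/(-16*n^2 - 6*n*s + s^2)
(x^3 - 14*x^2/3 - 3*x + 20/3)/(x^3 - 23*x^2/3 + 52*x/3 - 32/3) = (3*x^2 - 11*x - 20)/(3*x^2 - 20*x + 32)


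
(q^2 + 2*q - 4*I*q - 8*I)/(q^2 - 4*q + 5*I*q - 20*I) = (q^2 + q*(2 - 4*I) - 8*I)/(q^2 + q*(-4 + 5*I) - 20*I)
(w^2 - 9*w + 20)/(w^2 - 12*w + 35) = (w - 4)/(w - 7)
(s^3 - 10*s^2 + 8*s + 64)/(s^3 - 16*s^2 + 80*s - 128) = (s + 2)/(s - 4)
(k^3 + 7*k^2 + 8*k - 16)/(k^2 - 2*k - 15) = (-k^3 - 7*k^2 - 8*k + 16)/(-k^2 + 2*k + 15)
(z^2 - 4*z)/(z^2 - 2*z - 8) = z/(z + 2)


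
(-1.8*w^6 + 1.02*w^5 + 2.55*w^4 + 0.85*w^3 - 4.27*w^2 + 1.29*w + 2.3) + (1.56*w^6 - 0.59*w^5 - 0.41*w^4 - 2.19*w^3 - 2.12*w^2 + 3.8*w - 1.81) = -0.24*w^6 + 0.43*w^5 + 2.14*w^4 - 1.34*w^3 - 6.39*w^2 + 5.09*w + 0.49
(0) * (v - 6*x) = 0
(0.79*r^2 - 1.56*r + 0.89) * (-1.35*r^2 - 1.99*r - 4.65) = -1.0665*r^4 + 0.5339*r^3 - 1.7706*r^2 + 5.4829*r - 4.1385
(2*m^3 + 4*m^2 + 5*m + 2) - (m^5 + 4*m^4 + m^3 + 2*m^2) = -m^5 - 4*m^4 + m^3 + 2*m^2 + 5*m + 2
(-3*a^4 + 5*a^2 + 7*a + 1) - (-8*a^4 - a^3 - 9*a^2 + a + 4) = 5*a^4 + a^3 + 14*a^2 + 6*a - 3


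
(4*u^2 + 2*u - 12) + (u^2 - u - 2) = 5*u^2 + u - 14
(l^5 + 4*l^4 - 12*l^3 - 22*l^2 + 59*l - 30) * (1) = l^5 + 4*l^4 - 12*l^3 - 22*l^2 + 59*l - 30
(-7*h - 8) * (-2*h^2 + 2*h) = 14*h^3 + 2*h^2 - 16*h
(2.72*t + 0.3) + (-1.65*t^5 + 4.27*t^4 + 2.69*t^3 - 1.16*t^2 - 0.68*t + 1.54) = -1.65*t^5 + 4.27*t^4 + 2.69*t^3 - 1.16*t^2 + 2.04*t + 1.84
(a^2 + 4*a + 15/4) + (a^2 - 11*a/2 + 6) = 2*a^2 - 3*a/2 + 39/4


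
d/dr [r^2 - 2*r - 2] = 2*r - 2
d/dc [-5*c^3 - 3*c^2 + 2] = 3*c*(-5*c - 2)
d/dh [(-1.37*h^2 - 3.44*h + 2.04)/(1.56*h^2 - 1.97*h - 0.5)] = (8.0653*h^2 - 4.9948*h + 5.7388)/(2.4336*h^4 - 6.1464*h^3 + 2.3209*h^2 + 1.97*h + 0.25)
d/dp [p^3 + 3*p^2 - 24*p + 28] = 3*p^2 + 6*p - 24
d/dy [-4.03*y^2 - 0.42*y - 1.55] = -8.06*y - 0.42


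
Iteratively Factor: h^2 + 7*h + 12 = (h + 4)*(h + 3)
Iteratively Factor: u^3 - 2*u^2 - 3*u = (u - 3)*(u^2 + u) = u*(u - 3)*(u + 1)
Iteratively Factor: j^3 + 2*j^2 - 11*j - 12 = (j + 4)*(j^2 - 2*j - 3) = (j + 1)*(j + 4)*(j - 3)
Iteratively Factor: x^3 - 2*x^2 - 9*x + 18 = (x - 2)*(x^2 - 9) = (x - 3)*(x - 2)*(x + 3)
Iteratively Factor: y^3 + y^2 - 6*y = (y - 2)*(y^2 + 3*y) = (y - 2)*(y + 3)*(y)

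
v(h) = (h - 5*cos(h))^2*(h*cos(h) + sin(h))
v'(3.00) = -228.61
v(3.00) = -178.79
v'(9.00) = -1662.64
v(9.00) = -1431.10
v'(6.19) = 11.64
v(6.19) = 8.91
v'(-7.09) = -725.65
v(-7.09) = -626.18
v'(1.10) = -17.82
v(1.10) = 1.90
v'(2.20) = -103.38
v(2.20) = -12.86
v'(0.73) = -22.44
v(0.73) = 10.87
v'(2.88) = -248.34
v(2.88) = -150.00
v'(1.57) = 14.97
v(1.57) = 2.46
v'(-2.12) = -1.50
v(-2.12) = 0.06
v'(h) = (h - 5*cos(h))^2*(-h*sin(h) + 2*cos(h)) + (h - 5*cos(h))*(h*cos(h) + sin(h))*(10*sin(h) + 2)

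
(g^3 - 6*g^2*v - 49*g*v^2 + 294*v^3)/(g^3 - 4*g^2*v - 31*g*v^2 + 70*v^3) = (-g^2 - g*v + 42*v^2)/(-g^2 - 3*g*v + 10*v^2)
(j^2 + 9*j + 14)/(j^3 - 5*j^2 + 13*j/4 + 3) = 4*(j^2 + 9*j + 14)/(4*j^3 - 20*j^2 + 13*j + 12)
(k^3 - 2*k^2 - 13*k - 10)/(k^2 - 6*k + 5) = (k^2 + 3*k + 2)/(k - 1)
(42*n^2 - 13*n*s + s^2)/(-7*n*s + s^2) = (-6*n + s)/s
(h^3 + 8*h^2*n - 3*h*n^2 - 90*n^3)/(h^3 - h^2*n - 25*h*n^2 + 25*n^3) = (h^2 + 3*h*n - 18*n^2)/(h^2 - 6*h*n + 5*n^2)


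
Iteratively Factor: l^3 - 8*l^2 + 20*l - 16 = (l - 2)*(l^2 - 6*l + 8) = (l - 2)^2*(l - 4)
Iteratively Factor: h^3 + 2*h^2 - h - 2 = (h + 1)*(h^2 + h - 2) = (h - 1)*(h + 1)*(h + 2)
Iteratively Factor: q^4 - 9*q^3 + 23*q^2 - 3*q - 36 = (q + 1)*(q^3 - 10*q^2 + 33*q - 36) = (q - 3)*(q + 1)*(q^2 - 7*q + 12) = (q - 3)^2*(q + 1)*(q - 4)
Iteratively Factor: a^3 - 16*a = (a)*(a^2 - 16) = a*(a - 4)*(a + 4)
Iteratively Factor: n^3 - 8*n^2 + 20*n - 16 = (n - 2)*(n^2 - 6*n + 8) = (n - 4)*(n - 2)*(n - 2)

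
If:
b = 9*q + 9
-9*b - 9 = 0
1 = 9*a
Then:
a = 1/9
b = -1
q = -10/9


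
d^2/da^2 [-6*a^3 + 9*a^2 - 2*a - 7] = 18 - 36*a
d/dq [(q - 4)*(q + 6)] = 2*q + 2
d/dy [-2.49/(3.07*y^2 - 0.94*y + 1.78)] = (15.2886*y - 2.3406)/(3.07*y^2 - 0.94*y + 1.78)^2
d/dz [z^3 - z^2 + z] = 3*z^2 - 2*z + 1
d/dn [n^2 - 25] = 2*n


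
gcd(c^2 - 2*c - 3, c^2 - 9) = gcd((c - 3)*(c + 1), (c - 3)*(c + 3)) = c - 3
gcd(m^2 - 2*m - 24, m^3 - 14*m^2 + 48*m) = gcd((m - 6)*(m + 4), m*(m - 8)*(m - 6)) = m - 6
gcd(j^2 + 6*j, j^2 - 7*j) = j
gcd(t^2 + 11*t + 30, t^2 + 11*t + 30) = t^2 + 11*t + 30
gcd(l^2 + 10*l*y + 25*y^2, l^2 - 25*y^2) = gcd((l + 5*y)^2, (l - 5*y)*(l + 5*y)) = l + 5*y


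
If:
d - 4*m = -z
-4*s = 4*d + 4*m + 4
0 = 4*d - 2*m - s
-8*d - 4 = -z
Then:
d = 0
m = 1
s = -2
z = 4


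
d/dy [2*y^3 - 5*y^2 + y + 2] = 6*y^2 - 10*y + 1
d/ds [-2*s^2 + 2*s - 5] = 2 - 4*s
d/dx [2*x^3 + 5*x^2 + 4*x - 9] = 6*x^2 + 10*x + 4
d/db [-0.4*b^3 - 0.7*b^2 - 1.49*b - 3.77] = -1.2*b^2 - 1.4*b - 1.49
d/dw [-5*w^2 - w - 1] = -10*w - 1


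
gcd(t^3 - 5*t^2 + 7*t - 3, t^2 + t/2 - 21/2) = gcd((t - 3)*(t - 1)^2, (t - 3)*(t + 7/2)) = t - 3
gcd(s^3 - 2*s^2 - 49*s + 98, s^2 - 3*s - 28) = s - 7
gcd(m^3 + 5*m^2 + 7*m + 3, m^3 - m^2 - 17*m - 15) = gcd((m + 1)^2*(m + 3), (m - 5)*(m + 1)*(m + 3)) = m^2 + 4*m + 3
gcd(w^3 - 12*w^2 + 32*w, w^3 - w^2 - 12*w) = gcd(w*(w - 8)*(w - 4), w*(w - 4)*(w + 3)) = w^2 - 4*w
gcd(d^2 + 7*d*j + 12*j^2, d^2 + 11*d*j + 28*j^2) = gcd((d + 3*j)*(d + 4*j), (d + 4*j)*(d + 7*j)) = d + 4*j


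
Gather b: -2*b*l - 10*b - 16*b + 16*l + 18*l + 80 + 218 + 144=b*(-2*l - 26) + 34*l + 442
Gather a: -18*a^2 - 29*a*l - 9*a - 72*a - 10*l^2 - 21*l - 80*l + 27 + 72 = -18*a^2 + a*(-29*l - 81) - 10*l^2 - 101*l + 99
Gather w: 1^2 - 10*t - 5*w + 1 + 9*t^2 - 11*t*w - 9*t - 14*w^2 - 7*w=9*t^2 - 19*t - 14*w^2 + w*(-11*t - 12) + 2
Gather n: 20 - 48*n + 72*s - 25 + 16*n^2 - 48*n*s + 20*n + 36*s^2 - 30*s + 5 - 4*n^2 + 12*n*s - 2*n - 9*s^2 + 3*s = 12*n^2 + n*(-36*s - 30) + 27*s^2 + 45*s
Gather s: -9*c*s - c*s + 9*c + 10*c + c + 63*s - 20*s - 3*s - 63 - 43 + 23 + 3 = 20*c + s*(40 - 10*c) - 80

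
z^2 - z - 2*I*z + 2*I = (z - 1)*(z - 2*I)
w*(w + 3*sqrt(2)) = w^2 + 3*sqrt(2)*w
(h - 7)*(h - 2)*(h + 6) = h^3 - 3*h^2 - 40*h + 84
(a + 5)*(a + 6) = a^2 + 11*a + 30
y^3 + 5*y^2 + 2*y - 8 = (y - 1)*(y + 2)*(y + 4)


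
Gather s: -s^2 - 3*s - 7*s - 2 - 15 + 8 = -s^2 - 10*s - 9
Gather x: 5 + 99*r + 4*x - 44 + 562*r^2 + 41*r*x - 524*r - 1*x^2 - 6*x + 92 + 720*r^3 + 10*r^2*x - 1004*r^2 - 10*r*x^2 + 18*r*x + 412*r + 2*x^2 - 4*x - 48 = 720*r^3 - 442*r^2 - 13*r + x^2*(1 - 10*r) + x*(10*r^2 + 59*r - 6) + 5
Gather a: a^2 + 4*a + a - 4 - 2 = a^2 + 5*a - 6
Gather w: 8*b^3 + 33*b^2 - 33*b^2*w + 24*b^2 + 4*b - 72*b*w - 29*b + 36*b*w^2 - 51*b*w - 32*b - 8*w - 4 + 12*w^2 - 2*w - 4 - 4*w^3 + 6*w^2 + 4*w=8*b^3 + 57*b^2 - 57*b - 4*w^3 + w^2*(36*b + 18) + w*(-33*b^2 - 123*b - 6) - 8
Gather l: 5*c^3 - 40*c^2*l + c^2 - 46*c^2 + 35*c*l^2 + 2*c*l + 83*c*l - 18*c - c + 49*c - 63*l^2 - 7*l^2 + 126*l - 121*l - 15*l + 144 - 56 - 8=5*c^3 - 45*c^2 + 30*c + l^2*(35*c - 70) + l*(-40*c^2 + 85*c - 10) + 80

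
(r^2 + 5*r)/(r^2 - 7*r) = (r + 5)/(r - 7)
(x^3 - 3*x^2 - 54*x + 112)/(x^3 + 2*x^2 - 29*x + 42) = (x - 8)/(x - 3)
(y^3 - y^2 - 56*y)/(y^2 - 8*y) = y + 7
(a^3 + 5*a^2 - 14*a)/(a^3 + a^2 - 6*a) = (a + 7)/(a + 3)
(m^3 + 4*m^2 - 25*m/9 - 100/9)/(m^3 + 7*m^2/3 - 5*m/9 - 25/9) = (3*m^2 + 7*m - 20)/(3*m^2 + 2*m - 5)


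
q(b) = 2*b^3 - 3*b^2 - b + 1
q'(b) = 6*b^2 - 6*b - 1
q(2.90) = 21.65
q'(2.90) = 32.06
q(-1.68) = -15.27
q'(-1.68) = 26.01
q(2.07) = 3.81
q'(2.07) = 12.29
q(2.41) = 9.16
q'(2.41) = 19.39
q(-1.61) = -13.51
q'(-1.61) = 24.21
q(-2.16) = -30.99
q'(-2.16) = 39.95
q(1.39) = -0.82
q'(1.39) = 2.25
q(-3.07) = -82.07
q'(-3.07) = 73.97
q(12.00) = 3013.00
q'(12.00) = 791.00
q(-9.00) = -1691.00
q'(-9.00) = 539.00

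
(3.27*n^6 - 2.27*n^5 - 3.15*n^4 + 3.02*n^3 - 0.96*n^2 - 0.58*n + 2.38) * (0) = 0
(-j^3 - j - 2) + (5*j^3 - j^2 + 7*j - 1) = 4*j^3 - j^2 + 6*j - 3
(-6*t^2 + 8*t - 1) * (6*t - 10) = -36*t^3 + 108*t^2 - 86*t + 10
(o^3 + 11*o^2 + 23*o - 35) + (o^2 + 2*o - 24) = o^3 + 12*o^2 + 25*o - 59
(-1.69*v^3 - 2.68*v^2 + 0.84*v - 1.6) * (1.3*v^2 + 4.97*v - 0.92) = -2.197*v^5 - 11.8833*v^4 - 10.6728*v^3 + 4.5604*v^2 - 8.7248*v + 1.472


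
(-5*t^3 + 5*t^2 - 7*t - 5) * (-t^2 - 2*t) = 5*t^5 + 5*t^4 - 3*t^3 + 19*t^2 + 10*t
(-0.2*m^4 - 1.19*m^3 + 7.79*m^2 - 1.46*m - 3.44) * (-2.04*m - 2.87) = 0.408*m^5 + 3.0016*m^4 - 12.4763*m^3 - 19.3789*m^2 + 11.2078*m + 9.8728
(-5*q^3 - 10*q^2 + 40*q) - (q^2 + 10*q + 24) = -5*q^3 - 11*q^2 + 30*q - 24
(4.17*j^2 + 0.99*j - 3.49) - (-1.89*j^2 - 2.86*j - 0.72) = 6.06*j^2 + 3.85*j - 2.77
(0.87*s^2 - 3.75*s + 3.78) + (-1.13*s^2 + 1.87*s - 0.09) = -0.26*s^2 - 1.88*s + 3.69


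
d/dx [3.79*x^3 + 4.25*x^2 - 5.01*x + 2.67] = 11.37*x^2 + 8.5*x - 5.01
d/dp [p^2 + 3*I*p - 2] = 2*p + 3*I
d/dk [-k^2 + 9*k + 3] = 9 - 2*k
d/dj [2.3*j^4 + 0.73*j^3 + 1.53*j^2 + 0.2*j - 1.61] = 9.2*j^3 + 2.19*j^2 + 3.06*j + 0.2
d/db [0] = 0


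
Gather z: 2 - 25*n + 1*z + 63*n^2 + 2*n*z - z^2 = 63*n^2 - 25*n - z^2 + z*(2*n + 1) + 2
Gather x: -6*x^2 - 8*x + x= -6*x^2 - 7*x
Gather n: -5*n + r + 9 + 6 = -5*n + r + 15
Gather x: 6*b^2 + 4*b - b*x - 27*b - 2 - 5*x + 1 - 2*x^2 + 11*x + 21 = 6*b^2 - 23*b - 2*x^2 + x*(6 - b) + 20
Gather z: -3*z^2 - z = -3*z^2 - z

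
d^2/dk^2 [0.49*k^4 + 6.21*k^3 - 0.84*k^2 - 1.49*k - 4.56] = 5.88*k^2 + 37.26*k - 1.68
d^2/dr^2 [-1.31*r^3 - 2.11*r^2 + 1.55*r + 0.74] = -7.86*r - 4.22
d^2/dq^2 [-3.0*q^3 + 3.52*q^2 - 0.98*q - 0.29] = 7.04 - 18.0*q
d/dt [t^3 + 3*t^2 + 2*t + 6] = 3*t^2 + 6*t + 2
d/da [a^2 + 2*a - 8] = 2*a + 2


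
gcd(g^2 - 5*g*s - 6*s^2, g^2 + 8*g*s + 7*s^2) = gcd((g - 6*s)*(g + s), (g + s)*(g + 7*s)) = g + s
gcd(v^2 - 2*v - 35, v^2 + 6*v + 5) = v + 5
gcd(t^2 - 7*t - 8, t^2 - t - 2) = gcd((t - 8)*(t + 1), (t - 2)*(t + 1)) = t + 1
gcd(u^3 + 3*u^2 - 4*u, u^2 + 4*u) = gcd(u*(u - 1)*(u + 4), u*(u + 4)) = u^2 + 4*u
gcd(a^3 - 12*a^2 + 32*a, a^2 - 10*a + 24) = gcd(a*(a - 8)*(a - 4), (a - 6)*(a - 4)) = a - 4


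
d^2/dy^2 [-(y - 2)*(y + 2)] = -2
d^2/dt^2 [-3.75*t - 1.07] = 0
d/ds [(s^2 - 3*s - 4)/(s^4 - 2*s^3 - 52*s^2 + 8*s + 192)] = (-2*s^5 + 11*s^4 + 4*s^3 - 172*s^2 - 32*s - 544)/(s^8 - 4*s^7 - 100*s^6 + 224*s^5 + 3056*s^4 - 1600*s^3 - 19904*s^2 + 3072*s + 36864)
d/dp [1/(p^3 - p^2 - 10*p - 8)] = (-3*p^2 + 2*p + 10)/(-p^3 + p^2 + 10*p + 8)^2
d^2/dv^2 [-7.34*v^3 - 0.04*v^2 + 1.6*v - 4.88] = -44.04*v - 0.08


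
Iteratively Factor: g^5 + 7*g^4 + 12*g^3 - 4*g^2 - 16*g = (g)*(g^4 + 7*g^3 + 12*g^2 - 4*g - 16) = g*(g + 2)*(g^3 + 5*g^2 + 2*g - 8) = g*(g - 1)*(g + 2)*(g^2 + 6*g + 8) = g*(g - 1)*(g + 2)*(g + 4)*(g + 2)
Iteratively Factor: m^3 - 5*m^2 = (m - 5)*(m^2) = m*(m - 5)*(m)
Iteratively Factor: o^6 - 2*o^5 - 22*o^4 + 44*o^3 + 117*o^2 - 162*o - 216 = (o - 3)*(o^5 + o^4 - 19*o^3 - 13*o^2 + 78*o + 72) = (o - 3)*(o + 4)*(o^4 - 3*o^3 - 7*o^2 + 15*o + 18) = (o - 3)^2*(o + 4)*(o^3 - 7*o - 6) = (o - 3)^3*(o + 4)*(o^2 + 3*o + 2) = (o - 3)^3*(o + 2)*(o + 4)*(o + 1)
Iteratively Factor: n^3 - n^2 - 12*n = (n + 3)*(n^2 - 4*n) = (n - 4)*(n + 3)*(n)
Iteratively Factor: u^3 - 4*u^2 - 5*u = (u)*(u^2 - 4*u - 5) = u*(u - 5)*(u + 1)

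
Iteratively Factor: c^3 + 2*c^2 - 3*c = (c)*(c^2 + 2*c - 3) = c*(c - 1)*(c + 3)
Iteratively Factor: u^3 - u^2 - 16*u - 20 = (u + 2)*(u^2 - 3*u - 10) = (u - 5)*(u + 2)*(u + 2)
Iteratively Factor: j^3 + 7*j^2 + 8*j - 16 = (j - 1)*(j^2 + 8*j + 16) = (j - 1)*(j + 4)*(j + 4)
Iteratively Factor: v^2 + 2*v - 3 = (v - 1)*(v + 3)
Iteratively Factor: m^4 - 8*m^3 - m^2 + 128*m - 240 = (m - 5)*(m^3 - 3*m^2 - 16*m + 48) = (m - 5)*(m + 4)*(m^2 - 7*m + 12) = (m - 5)*(m - 3)*(m + 4)*(m - 4)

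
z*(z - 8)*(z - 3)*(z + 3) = z^4 - 8*z^3 - 9*z^2 + 72*z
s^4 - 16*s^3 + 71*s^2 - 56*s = s*(s - 8)*(s - 7)*(s - 1)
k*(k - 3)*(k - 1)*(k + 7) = k^4 + 3*k^3 - 25*k^2 + 21*k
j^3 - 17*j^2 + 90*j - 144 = (j - 8)*(j - 6)*(j - 3)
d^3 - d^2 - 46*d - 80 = (d - 8)*(d + 2)*(d + 5)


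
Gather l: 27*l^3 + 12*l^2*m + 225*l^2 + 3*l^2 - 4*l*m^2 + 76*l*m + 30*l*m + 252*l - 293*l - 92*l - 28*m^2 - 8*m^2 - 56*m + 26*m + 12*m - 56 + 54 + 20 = 27*l^3 + l^2*(12*m + 228) + l*(-4*m^2 + 106*m - 133) - 36*m^2 - 18*m + 18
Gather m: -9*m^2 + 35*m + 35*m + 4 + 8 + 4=-9*m^2 + 70*m + 16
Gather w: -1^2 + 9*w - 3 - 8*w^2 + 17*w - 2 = -8*w^2 + 26*w - 6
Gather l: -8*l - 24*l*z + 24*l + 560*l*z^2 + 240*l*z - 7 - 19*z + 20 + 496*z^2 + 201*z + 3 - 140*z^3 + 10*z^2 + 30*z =l*(560*z^2 + 216*z + 16) - 140*z^3 + 506*z^2 + 212*z + 16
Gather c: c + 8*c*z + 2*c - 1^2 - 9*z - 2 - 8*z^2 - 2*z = c*(8*z + 3) - 8*z^2 - 11*z - 3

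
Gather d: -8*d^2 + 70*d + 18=-8*d^2 + 70*d + 18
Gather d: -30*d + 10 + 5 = 15 - 30*d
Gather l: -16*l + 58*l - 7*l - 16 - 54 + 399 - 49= 35*l + 280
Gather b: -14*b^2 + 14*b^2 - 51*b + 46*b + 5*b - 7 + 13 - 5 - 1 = 0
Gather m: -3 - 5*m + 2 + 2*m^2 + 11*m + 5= 2*m^2 + 6*m + 4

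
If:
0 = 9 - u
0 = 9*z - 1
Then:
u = 9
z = 1/9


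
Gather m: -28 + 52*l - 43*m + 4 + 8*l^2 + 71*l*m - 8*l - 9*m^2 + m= 8*l^2 + 44*l - 9*m^2 + m*(71*l - 42) - 24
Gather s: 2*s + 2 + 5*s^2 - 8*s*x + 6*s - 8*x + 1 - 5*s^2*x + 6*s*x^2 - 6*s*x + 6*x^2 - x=s^2*(5 - 5*x) + s*(6*x^2 - 14*x + 8) + 6*x^2 - 9*x + 3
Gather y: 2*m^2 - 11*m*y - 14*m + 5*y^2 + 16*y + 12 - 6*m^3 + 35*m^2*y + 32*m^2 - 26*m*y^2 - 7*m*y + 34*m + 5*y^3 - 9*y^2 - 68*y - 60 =-6*m^3 + 34*m^2 + 20*m + 5*y^3 + y^2*(-26*m - 4) + y*(35*m^2 - 18*m - 52) - 48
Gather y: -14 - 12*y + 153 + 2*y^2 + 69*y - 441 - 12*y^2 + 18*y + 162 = -10*y^2 + 75*y - 140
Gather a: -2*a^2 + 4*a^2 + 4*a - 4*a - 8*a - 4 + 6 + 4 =2*a^2 - 8*a + 6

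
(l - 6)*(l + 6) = l^2 - 36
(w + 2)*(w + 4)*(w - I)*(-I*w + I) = -I*w^4 - w^3 - 5*I*w^3 - 5*w^2 - 2*I*w^2 - 2*w + 8*I*w + 8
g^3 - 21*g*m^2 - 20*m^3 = (g - 5*m)*(g + m)*(g + 4*m)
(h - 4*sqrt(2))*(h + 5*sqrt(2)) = h^2 + sqrt(2)*h - 40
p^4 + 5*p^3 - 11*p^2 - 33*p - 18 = (p - 3)*(p + 1)^2*(p + 6)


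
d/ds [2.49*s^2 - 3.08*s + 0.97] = 4.98*s - 3.08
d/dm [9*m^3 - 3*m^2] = 3*m*(9*m - 2)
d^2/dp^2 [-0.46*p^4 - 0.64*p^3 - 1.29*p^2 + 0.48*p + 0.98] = -5.52*p^2 - 3.84*p - 2.58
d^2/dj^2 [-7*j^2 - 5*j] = -14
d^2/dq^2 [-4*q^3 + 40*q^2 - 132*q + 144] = 80 - 24*q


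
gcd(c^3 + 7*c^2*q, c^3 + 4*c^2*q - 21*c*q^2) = c^2 + 7*c*q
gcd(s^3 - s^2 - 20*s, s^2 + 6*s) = s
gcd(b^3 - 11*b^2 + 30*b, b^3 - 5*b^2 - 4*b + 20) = b - 5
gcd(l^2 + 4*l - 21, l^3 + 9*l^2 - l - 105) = l^2 + 4*l - 21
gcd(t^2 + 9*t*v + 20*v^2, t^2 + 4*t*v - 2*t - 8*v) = t + 4*v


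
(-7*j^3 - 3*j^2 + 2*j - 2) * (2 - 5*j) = 35*j^4 + j^3 - 16*j^2 + 14*j - 4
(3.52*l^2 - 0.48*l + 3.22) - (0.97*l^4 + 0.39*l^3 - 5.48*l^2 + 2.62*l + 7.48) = -0.97*l^4 - 0.39*l^3 + 9.0*l^2 - 3.1*l - 4.26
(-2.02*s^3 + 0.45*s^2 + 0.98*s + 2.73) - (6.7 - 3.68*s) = -2.02*s^3 + 0.45*s^2 + 4.66*s - 3.97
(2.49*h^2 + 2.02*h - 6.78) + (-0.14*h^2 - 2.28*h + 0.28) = 2.35*h^2 - 0.26*h - 6.5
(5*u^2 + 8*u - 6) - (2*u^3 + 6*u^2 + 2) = -2*u^3 - u^2 + 8*u - 8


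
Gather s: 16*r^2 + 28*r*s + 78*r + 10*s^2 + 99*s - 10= 16*r^2 + 78*r + 10*s^2 + s*(28*r + 99) - 10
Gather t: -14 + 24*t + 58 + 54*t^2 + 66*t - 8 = 54*t^2 + 90*t + 36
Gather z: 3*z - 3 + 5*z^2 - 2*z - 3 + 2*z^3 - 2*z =2*z^3 + 5*z^2 - z - 6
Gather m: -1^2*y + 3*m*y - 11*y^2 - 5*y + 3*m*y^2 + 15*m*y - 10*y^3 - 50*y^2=m*(3*y^2 + 18*y) - 10*y^3 - 61*y^2 - 6*y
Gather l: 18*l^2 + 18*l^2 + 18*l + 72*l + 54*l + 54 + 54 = 36*l^2 + 144*l + 108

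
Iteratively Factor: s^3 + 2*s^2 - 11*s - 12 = (s - 3)*(s^2 + 5*s + 4) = (s - 3)*(s + 4)*(s + 1)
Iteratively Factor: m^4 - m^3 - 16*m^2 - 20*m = (m)*(m^3 - m^2 - 16*m - 20) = m*(m + 2)*(m^2 - 3*m - 10) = m*(m - 5)*(m + 2)*(m + 2)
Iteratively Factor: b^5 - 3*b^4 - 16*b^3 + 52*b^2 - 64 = (b - 4)*(b^4 + b^3 - 12*b^2 + 4*b + 16) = (b - 4)*(b - 2)*(b^3 + 3*b^2 - 6*b - 8) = (b - 4)*(b - 2)*(b + 1)*(b^2 + 2*b - 8) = (b - 4)*(b - 2)^2*(b + 1)*(b + 4)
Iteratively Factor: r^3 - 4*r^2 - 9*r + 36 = (r - 3)*(r^2 - r - 12) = (r - 4)*(r - 3)*(r + 3)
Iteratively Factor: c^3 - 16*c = (c - 4)*(c^2 + 4*c) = (c - 4)*(c + 4)*(c)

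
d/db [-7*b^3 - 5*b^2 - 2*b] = -21*b^2 - 10*b - 2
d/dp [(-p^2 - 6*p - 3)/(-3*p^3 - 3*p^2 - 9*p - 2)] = (-3*p^4 - 36*p^3 - 36*p^2 - 14*p - 15)/(9*p^6 + 18*p^5 + 63*p^4 + 66*p^3 + 93*p^2 + 36*p + 4)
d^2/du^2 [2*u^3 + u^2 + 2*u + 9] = 12*u + 2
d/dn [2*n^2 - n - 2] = 4*n - 1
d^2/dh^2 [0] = 0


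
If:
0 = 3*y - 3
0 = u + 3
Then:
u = -3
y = 1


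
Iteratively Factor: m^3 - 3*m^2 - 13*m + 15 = (m - 1)*(m^2 - 2*m - 15) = (m - 1)*(m + 3)*(m - 5)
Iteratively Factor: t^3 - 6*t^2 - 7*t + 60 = (t + 3)*(t^2 - 9*t + 20) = (t - 5)*(t + 3)*(t - 4)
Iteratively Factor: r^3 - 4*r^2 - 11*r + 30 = (r + 3)*(r^2 - 7*r + 10) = (r - 2)*(r + 3)*(r - 5)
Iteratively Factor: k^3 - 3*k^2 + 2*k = (k - 2)*(k^2 - k) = (k - 2)*(k - 1)*(k)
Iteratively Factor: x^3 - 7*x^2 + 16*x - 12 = (x - 2)*(x^2 - 5*x + 6) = (x - 2)^2*(x - 3)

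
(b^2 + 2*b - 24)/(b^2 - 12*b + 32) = (b + 6)/(b - 8)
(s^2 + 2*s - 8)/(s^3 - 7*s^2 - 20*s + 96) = (s - 2)/(s^2 - 11*s + 24)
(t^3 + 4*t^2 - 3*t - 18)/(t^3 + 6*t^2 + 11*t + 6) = (t^2 + t - 6)/(t^2 + 3*t + 2)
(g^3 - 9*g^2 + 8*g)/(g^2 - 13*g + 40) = g*(g - 1)/(g - 5)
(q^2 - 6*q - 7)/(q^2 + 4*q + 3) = (q - 7)/(q + 3)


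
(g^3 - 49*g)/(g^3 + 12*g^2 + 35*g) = (g - 7)/(g + 5)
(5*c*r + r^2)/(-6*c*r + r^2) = (5*c + r)/(-6*c + r)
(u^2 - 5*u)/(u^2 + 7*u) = (u - 5)/(u + 7)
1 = 1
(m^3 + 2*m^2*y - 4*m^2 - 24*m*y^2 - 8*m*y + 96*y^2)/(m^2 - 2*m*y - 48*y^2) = (-m^2 + 4*m*y + 4*m - 16*y)/(-m + 8*y)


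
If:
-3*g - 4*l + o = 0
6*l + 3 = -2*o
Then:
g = 7*o/9 + 2/3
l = -o/3 - 1/2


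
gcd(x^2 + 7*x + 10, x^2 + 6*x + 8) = x + 2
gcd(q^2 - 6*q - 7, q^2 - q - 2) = q + 1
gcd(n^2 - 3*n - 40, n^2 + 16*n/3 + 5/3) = n + 5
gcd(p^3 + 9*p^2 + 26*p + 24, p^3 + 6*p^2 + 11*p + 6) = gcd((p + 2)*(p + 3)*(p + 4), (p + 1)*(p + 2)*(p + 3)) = p^2 + 5*p + 6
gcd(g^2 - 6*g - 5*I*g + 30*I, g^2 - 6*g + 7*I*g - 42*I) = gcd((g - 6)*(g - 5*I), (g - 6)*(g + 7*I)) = g - 6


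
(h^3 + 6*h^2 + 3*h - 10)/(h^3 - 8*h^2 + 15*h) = (h^3 + 6*h^2 + 3*h - 10)/(h*(h^2 - 8*h + 15))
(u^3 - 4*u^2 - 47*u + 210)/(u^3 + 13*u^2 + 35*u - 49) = (u^2 - 11*u + 30)/(u^2 + 6*u - 7)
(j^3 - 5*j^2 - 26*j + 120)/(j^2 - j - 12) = (j^2 - j - 30)/(j + 3)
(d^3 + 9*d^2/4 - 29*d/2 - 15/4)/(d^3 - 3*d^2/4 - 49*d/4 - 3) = (d^2 + 2*d - 15)/(d^2 - d - 12)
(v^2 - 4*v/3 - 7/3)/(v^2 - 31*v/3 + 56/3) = (v + 1)/(v - 8)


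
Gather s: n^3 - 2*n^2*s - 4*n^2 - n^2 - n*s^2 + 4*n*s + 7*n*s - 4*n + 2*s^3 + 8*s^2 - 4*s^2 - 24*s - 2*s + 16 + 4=n^3 - 5*n^2 - 4*n + 2*s^3 + s^2*(4 - n) + s*(-2*n^2 + 11*n - 26) + 20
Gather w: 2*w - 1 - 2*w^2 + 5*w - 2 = -2*w^2 + 7*w - 3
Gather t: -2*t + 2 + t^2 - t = t^2 - 3*t + 2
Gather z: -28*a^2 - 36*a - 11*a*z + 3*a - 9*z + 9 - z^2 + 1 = -28*a^2 - 33*a - z^2 + z*(-11*a - 9) + 10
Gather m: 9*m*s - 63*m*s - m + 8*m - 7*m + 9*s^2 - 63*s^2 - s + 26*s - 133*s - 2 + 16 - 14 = -54*m*s - 54*s^2 - 108*s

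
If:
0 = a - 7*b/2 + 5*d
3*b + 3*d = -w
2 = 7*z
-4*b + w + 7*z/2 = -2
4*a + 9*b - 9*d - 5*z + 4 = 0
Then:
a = -315/544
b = 555/1904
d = 87/272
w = -873/476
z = 2/7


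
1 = 1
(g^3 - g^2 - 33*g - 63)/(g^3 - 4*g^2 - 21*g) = (g + 3)/g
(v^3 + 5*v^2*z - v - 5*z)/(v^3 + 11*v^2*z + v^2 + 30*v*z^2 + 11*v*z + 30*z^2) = (v - 1)/(v + 6*z)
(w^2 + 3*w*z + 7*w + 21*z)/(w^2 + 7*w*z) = (w^2 + 3*w*z + 7*w + 21*z)/(w*(w + 7*z))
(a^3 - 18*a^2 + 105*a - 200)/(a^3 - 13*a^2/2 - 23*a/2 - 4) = 2*(a^2 - 10*a + 25)/(2*a^2 + 3*a + 1)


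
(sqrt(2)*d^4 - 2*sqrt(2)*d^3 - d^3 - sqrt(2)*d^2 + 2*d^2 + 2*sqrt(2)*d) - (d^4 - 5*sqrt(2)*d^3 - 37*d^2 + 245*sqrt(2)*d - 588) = -d^4 + sqrt(2)*d^4 - d^3 + 3*sqrt(2)*d^3 - sqrt(2)*d^2 + 39*d^2 - 243*sqrt(2)*d + 588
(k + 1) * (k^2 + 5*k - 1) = k^3 + 6*k^2 + 4*k - 1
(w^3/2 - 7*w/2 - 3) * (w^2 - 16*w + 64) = w^5/2 - 8*w^4 + 57*w^3/2 + 53*w^2 - 176*w - 192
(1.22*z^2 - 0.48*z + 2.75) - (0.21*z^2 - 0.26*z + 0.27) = 1.01*z^2 - 0.22*z + 2.48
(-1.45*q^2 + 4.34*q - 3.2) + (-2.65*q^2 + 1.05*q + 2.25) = -4.1*q^2 + 5.39*q - 0.95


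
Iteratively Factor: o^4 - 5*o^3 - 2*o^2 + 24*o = (o - 3)*(o^3 - 2*o^2 - 8*o) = (o - 3)*(o + 2)*(o^2 - 4*o) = (o - 4)*(o - 3)*(o + 2)*(o)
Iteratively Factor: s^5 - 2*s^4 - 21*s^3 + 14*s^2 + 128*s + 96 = (s + 2)*(s^4 - 4*s^3 - 13*s^2 + 40*s + 48) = (s - 4)*(s + 2)*(s^3 - 13*s - 12) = (s - 4)*(s + 1)*(s + 2)*(s^2 - s - 12) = (s - 4)^2*(s + 1)*(s + 2)*(s + 3)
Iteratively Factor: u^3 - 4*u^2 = (u)*(u^2 - 4*u) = u^2*(u - 4)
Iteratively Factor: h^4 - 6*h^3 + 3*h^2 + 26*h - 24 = (h + 2)*(h^3 - 8*h^2 + 19*h - 12) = (h - 3)*(h + 2)*(h^2 - 5*h + 4) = (h - 3)*(h - 1)*(h + 2)*(h - 4)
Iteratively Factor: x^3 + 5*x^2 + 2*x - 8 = (x + 4)*(x^2 + x - 2) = (x + 2)*(x + 4)*(x - 1)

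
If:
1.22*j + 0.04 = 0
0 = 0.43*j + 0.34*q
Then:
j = -0.03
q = 0.04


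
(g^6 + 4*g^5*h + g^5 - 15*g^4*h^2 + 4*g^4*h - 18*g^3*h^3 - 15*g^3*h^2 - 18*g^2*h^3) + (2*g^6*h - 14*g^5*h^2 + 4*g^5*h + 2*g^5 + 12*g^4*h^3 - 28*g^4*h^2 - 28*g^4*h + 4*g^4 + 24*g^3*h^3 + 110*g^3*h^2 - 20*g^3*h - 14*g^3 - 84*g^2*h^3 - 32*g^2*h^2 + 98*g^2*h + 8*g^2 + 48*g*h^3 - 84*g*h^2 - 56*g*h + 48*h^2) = 2*g^6*h + g^6 - 14*g^5*h^2 + 8*g^5*h + 3*g^5 + 12*g^4*h^3 - 43*g^4*h^2 - 24*g^4*h + 4*g^4 + 6*g^3*h^3 + 95*g^3*h^2 - 20*g^3*h - 14*g^3 - 102*g^2*h^3 - 32*g^2*h^2 + 98*g^2*h + 8*g^2 + 48*g*h^3 - 84*g*h^2 - 56*g*h + 48*h^2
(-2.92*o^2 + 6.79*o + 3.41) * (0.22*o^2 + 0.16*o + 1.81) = -0.6424*o^4 + 1.0266*o^3 - 3.4486*o^2 + 12.8355*o + 6.1721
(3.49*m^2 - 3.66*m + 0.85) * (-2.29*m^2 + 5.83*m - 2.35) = -7.9921*m^4 + 28.7281*m^3 - 31.4858*m^2 + 13.5565*m - 1.9975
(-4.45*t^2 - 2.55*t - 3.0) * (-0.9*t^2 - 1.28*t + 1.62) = 4.005*t^4 + 7.991*t^3 - 1.245*t^2 - 0.291*t - 4.86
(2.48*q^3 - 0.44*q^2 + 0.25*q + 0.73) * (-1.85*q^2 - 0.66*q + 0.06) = -4.588*q^5 - 0.8228*q^4 - 0.0233*q^3 - 1.5419*q^2 - 0.4668*q + 0.0438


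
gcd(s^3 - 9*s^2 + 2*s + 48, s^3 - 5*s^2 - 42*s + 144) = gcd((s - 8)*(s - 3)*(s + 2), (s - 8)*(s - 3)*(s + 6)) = s^2 - 11*s + 24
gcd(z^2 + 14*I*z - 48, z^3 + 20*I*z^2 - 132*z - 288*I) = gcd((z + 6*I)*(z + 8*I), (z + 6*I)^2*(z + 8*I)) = z^2 + 14*I*z - 48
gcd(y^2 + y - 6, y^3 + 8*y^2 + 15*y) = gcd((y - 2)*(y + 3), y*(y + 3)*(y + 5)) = y + 3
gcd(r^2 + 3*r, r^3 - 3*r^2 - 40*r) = r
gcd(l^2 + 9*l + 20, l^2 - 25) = l + 5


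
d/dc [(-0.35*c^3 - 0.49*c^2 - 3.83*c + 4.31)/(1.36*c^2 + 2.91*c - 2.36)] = (-0.476*c^4 - 2.037*c^3 + 6.2609*c^2 - 9.4104*c - 3.5033)/(1.8496*c^4 + 7.9152*c^3 + 2.0489*c^2 - 13.7352*c + 5.5696)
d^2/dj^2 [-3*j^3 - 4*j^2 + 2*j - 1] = -18*j - 8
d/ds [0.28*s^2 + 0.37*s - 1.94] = 0.56*s + 0.37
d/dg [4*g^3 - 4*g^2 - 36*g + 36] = 12*g^2 - 8*g - 36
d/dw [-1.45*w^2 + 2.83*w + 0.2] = 2.83 - 2.9*w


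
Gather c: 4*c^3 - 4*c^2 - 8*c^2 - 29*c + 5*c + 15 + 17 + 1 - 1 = 4*c^3 - 12*c^2 - 24*c + 32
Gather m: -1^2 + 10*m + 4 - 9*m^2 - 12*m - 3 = -9*m^2 - 2*m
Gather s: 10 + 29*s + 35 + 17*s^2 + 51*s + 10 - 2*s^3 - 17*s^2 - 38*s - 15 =-2*s^3 + 42*s + 40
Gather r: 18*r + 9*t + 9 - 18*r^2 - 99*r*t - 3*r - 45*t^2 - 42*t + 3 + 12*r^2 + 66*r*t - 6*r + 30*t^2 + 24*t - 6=-6*r^2 + r*(9 - 33*t) - 15*t^2 - 9*t + 6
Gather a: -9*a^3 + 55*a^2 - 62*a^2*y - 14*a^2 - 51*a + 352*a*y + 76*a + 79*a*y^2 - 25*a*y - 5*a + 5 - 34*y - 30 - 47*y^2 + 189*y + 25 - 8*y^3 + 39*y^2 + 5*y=-9*a^3 + a^2*(41 - 62*y) + a*(79*y^2 + 327*y + 20) - 8*y^3 - 8*y^2 + 160*y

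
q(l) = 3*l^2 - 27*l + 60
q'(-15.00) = -117.00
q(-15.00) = 1140.00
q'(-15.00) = -117.00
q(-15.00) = 1140.00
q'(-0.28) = -28.68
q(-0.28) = 67.80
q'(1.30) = -19.20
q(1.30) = 29.97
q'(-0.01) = -27.06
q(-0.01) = 60.27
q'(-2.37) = -41.22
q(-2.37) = 140.84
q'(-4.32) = -52.92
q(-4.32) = 232.63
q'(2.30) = -13.20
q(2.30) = 13.77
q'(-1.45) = -35.70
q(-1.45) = 105.46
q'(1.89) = -15.66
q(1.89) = 19.69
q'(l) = 6*l - 27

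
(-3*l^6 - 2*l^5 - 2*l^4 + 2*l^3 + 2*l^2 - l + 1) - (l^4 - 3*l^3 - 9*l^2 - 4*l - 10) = -3*l^6 - 2*l^5 - 3*l^4 + 5*l^3 + 11*l^2 + 3*l + 11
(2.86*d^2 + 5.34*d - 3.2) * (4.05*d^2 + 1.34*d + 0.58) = 11.583*d^4 + 25.4594*d^3 - 4.1456*d^2 - 1.1908*d - 1.856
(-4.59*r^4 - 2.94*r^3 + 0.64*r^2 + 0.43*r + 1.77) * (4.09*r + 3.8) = -18.7731*r^5 - 29.4666*r^4 - 8.5544*r^3 + 4.1907*r^2 + 8.8733*r + 6.726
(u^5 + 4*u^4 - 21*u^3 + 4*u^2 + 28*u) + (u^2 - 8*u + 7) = u^5 + 4*u^4 - 21*u^3 + 5*u^2 + 20*u + 7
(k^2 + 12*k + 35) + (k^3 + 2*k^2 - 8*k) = k^3 + 3*k^2 + 4*k + 35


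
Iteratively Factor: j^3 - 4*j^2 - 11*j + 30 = (j + 3)*(j^2 - 7*j + 10) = (j - 2)*(j + 3)*(j - 5)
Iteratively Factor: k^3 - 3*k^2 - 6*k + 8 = (k - 1)*(k^2 - 2*k - 8) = (k - 1)*(k + 2)*(k - 4)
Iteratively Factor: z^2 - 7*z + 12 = (z - 4)*(z - 3)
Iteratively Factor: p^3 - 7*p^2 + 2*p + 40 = (p - 5)*(p^2 - 2*p - 8) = (p - 5)*(p - 4)*(p + 2)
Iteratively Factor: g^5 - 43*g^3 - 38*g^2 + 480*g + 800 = (g + 2)*(g^4 - 2*g^3 - 39*g^2 + 40*g + 400) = (g + 2)*(g + 4)*(g^3 - 6*g^2 - 15*g + 100) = (g - 5)*(g + 2)*(g + 4)*(g^2 - g - 20) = (g - 5)*(g + 2)*(g + 4)^2*(g - 5)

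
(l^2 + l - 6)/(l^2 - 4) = (l + 3)/(l + 2)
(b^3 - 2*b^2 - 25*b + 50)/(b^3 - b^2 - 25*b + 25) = (b - 2)/(b - 1)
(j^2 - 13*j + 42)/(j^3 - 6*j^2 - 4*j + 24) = (j - 7)/(j^2 - 4)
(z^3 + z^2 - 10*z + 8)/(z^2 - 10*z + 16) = (z^2 + 3*z - 4)/(z - 8)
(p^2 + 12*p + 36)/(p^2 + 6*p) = (p + 6)/p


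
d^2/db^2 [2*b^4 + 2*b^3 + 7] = 12*b*(2*b + 1)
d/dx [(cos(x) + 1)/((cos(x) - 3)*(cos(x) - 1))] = (cos(x)^2 + 2*cos(x) - 7)*sin(x)/((cos(x) - 3)^2*(cos(x) - 1)^2)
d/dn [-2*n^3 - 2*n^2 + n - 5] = -6*n^2 - 4*n + 1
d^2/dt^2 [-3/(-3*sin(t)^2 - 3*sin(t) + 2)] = 9*(-12*sin(t)^4 - 9*sin(t)^3 + 7*sin(t)^2 + 16*sin(t) + 10)/(3*sin(t)^2 + 3*sin(t) - 2)^3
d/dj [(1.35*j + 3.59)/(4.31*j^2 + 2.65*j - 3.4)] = (5.8185*j^2 + 3.5775*j - (1.35*j + 3.59)*(8.62*j + 2.65) - 4.59)/(4.31*j^2 + 2.65*j - 3.4)^2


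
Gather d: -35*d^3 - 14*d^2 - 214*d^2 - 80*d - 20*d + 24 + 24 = -35*d^3 - 228*d^2 - 100*d + 48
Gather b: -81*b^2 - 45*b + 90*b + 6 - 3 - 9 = -81*b^2 + 45*b - 6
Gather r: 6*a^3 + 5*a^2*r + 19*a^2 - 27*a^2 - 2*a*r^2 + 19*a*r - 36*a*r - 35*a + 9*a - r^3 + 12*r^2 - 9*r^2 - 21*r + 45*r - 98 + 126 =6*a^3 - 8*a^2 - 26*a - r^3 + r^2*(3 - 2*a) + r*(5*a^2 - 17*a + 24) + 28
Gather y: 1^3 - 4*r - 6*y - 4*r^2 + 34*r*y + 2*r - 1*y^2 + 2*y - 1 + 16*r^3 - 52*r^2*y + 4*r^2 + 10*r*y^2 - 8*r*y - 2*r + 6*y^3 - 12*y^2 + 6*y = 16*r^3 - 4*r + 6*y^3 + y^2*(10*r - 13) + y*(-52*r^2 + 26*r + 2)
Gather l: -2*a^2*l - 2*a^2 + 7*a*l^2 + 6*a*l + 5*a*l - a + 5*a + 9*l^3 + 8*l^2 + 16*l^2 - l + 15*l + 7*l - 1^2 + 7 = -2*a^2 + 4*a + 9*l^3 + l^2*(7*a + 24) + l*(-2*a^2 + 11*a + 21) + 6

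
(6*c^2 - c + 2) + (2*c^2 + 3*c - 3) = 8*c^2 + 2*c - 1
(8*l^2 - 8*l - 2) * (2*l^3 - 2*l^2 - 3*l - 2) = 16*l^5 - 32*l^4 - 12*l^3 + 12*l^2 + 22*l + 4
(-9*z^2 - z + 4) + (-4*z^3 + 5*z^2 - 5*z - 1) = -4*z^3 - 4*z^2 - 6*z + 3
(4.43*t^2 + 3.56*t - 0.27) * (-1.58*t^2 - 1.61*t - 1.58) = -6.9994*t^4 - 12.7571*t^3 - 12.3044*t^2 - 5.1901*t + 0.4266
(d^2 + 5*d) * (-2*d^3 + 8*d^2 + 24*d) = -2*d^5 - 2*d^4 + 64*d^3 + 120*d^2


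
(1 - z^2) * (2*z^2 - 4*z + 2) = -2*z^4 + 4*z^3 - 4*z + 2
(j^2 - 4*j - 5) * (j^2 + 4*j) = j^4 - 21*j^2 - 20*j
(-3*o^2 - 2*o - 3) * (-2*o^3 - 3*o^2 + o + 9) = 6*o^5 + 13*o^4 + 9*o^3 - 20*o^2 - 21*o - 27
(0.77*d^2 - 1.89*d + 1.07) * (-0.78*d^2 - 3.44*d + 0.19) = -0.6006*d^4 - 1.1746*d^3 + 5.8133*d^2 - 4.0399*d + 0.2033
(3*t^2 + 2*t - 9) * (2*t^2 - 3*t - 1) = 6*t^4 - 5*t^3 - 27*t^2 + 25*t + 9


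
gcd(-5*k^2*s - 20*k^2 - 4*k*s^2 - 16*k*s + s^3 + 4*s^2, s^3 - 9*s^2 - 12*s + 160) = s + 4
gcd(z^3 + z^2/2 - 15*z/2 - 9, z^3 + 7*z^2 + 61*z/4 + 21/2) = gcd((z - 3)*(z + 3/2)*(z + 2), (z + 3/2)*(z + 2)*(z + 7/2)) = z^2 + 7*z/2 + 3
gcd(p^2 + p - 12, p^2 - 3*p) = p - 3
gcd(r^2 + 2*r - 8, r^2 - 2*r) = r - 2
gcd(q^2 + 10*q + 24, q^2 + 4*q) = q + 4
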